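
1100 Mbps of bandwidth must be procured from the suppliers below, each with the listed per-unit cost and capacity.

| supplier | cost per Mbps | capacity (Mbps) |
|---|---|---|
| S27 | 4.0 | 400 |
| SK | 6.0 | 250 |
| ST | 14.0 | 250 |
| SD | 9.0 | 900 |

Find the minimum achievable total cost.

Use suppliers in increasing cost order.
S27 at 4.0: take all 400 Mbps — 700 still needed.
SK (6.0): use full 250 — 450 Mbps to go.
Take 450 from SD at 9.0 to finish.
ST: unused.
Cost = 400×4.0 + 250×6.0 + 450×9.0 = 7150.

7150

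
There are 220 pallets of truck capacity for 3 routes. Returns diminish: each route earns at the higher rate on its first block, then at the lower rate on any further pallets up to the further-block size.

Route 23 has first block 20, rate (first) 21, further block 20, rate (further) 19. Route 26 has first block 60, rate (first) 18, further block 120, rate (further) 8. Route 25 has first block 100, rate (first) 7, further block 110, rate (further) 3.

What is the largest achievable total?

2840

Treat each block as its own option and order by rate: Route 23/first 21 > Route 23/second 19 > Route 26/first 18 > Route 26/second 8 > Route 25/first 7 > Route 25/second 3.
Route 23 first at 21: fill all 20 ; 200 left.
Route 23 second at 19: fill all 20 ; 180 left.
Fill Route 26 first block (60 at 18) ; 120 left.
Route 26 second at 8: fill all 120 ; 0 left.
Total = 21×20 + 19×20 + 18×60 + 8×120 = 2840.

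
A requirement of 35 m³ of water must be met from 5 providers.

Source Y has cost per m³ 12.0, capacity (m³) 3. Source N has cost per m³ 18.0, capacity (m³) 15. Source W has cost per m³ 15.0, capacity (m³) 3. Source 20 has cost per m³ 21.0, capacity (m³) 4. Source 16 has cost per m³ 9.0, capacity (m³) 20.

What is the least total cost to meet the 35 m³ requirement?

423

Use providers in increasing cost order.
Source 16 (9.0): use full 20 ; 15 m³ to go.
Source Y at 12.0: take all 3 m³ ; 12 still needed.
Source W at 15.0: take all 3 m³ ; 9 still needed.
Source N (18.0): take the remaining 9 ; done.
Source 20: unused.
Cost = 20×9.0 + 3×12.0 + 3×15.0 + 9×18.0 = 423.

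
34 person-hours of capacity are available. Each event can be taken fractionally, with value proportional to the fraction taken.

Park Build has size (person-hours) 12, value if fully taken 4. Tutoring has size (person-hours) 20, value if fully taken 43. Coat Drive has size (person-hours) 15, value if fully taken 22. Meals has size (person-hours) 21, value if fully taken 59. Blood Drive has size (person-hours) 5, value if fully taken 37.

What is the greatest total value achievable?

Rank by value-to-size ratio: Blood Drive 37/5≈7.4, Meals 59/21≈2.81, Tutoring 43/20≈2.15, Coat Drive 22/15≈1.47, Park Build 4/12≈0.333.
All 5 person-hours of Blood Drive fit (value 37) — 29 remain.
Meals: take in full, 21 person-hours for value 59 — 8 left.
8 person-hours left: a 8/20 share of Tutoring gives 43×8/20 = 17.2.
Total value = 113.2.

113.2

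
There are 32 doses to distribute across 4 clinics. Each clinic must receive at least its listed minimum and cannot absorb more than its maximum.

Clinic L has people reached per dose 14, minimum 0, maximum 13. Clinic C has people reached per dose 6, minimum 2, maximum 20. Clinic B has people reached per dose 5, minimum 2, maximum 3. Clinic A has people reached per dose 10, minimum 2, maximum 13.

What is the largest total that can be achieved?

Meeting every minimum uses 0+2+2+2 = 6 doses, leaving 26.
Rank by people reached per dose: Clinic L 14 > Clinic A 10 > Clinic C 6 > Clinic B 5.
Clinic L: +13 to 13 (cap) → 13 left.
Clinic A: +11 to 13 (cap) → 2 left.
Only 2 left; Clinic C takes them to reach 4.
Total = 14×13 + 6×4 + 5×2 + 10×13 = 346.

346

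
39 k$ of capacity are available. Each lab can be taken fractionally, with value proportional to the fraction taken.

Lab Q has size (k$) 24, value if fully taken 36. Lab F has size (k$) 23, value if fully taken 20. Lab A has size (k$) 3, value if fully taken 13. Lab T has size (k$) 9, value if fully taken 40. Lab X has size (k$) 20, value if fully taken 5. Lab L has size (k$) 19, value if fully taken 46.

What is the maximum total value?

111

Sort by value density: Lab T 40/9≈4.44, Lab A 13/3≈4.33, Lab L 46/19≈2.42, Lab Q 36/24≈1.5, Lab F 20/23≈0.87, Lab X 5/20≈0.25.
All 9 k$ of Lab T fit (value 40) — 30 remain.
Lab A: take in full, 3 k$ for value 13 — 27 left.
Lab L: take in full, 19 k$ for value 46 — 8 left.
Only 8 k$ remain; take 8/24 of Lab Q for value 36×8/24 = 12.
Total value = 111.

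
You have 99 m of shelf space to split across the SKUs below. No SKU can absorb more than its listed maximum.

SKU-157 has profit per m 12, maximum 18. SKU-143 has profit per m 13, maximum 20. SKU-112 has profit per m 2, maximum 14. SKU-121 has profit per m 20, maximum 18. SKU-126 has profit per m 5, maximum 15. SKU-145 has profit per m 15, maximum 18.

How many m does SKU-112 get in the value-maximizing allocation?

10

Order the SKUs by profit per m: SKU-121 20 > SKU-145 15 > SKU-143 13 > SKU-157 12 > SKU-126 5 > SKU-112 2.
SKU-121 takes 18 to reach its cap of 18 ; 81 left.
SKU-145 takes 18 to reach its cap of 18 ; 63 left.
SKU-143: +20 to 20 (cap) ; 43 left.
SKU-157: +18 to 18 (cap) ; 25 left.
Give SKU-126 15 to hit its cap of 15 ; 10 left.
SKU-112 has room for 14 but only 10 remain, so it gets 10.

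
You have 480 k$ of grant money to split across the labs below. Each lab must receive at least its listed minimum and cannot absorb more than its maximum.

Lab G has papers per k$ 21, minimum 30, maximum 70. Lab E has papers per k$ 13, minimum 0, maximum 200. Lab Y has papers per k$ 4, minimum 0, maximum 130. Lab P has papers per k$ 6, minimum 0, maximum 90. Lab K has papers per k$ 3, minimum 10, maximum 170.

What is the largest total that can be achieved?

Meeting every minimum uses 30+0+0+0+10 = 40 k$, leaving 440.
Highest papers per k$ first: Lab G 21 > Lab E 13 > Lab P 6 > Lab Y 4 > Lab K 3.
Lab G takes 40 more to reach its cap of 70 — 400 left.
Give Lab E 200 more to hit its cap of 200 — 200 left.
Lab P takes 90 more to reach its cap of 90 — 110 left.
Only 110 left; Lab Y takes them to reach 110.
Total = 21×70 + 13×200 + 4×110 + 6×90 + 3×10 = 5080.

5080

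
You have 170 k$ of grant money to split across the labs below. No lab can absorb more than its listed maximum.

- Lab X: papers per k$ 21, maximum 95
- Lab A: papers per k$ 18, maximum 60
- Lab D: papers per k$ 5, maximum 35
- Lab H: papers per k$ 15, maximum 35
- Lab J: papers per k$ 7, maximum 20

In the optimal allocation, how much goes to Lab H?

Order the labs by papers per k$: Lab X 21 > Lab A 18 > Lab H 15 > Lab J 7 > Lab D 5.
Give Lab X 95 to hit its cap of 95 → 75 left.
Lab A: +60 to 60 (cap) → 15 left.
Only 15 left; Lab H takes them to reach 15.

15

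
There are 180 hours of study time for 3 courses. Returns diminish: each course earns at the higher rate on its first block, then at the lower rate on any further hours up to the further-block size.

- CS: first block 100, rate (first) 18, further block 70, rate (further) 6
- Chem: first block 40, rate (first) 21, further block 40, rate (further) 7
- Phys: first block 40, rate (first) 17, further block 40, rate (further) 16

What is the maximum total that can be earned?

Treat each block as its own option and order by rate: Chem/first 21 > CS/first 18 > Phys/first 17 > Phys/second 16 > Chem/second 7 > CS/second 6.
Chem/first (21): +40 ; 140 left.
CS/first (18): +100 ; 40 left.
Phys first at 17: fill all 40 ; 0 left.
Total = 21×40 + 18×100 + 17×40 = 3320.

3320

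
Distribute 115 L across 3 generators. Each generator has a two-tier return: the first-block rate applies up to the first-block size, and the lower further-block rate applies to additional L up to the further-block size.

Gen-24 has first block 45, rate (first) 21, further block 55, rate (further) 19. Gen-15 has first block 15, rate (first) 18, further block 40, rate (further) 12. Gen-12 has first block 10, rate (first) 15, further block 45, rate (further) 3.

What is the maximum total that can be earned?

2260

Rank every tier by rate: Gen-24/T1 21 > Gen-24/T2 19 > Gen-15/T1 18 > Gen-12/T1 15 > Gen-15/T2 12 > Gen-12/T2 3.
Fill Gen-24 T1 block (45 at 21) — 70 left.
Fill Gen-24 T2 block (55 at 19) — 15 left.
Gen-15/T1 (18): +15 — 0 left.
Total = 21×45 + 19×55 + 18×15 = 2260.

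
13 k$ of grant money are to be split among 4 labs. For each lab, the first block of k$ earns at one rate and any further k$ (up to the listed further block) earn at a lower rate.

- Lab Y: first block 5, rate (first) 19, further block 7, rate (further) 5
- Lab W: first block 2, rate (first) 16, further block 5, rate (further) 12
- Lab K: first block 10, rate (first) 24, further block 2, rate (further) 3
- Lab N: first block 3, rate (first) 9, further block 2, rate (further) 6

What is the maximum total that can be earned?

Treat each block as its own option and order by rate: Lab K/tier1 24 > Lab Y/tier1 19 > Lab W/tier1 16 > Lab W/tier2 12 > Lab N/tier1 9 > Lab N/tier2 6 > Lab Y/tier2 5 > Lab K/tier2 3.
Lab K tier1 at 24: fill all 10 → 3 left.
3 remain; put them into Lab Y tier1 at 19.
Total = 24×10 + 19×3 = 297.

297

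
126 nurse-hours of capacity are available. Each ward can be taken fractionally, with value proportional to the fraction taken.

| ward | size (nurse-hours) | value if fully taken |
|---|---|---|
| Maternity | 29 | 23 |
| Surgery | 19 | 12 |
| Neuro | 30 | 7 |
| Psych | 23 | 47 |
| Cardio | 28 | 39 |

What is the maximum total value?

127.3

Best value per unit of size first: Psych 47/23≈2.04, Cardio 39/28≈1.39, Maternity 23/29≈0.793, Surgery 12/19≈0.632, Neuro 7/30≈0.233.
Take all of Psych (23 nurse-hours, value 47) → 103 nurse-hours left.
Take all of Cardio (28 nurse-hours, value 39) → 75 nurse-hours left.
Take all of Maternity (29 nurse-hours, value 23) → 46 nurse-hours left.
All 19 nurse-hours of Surgery fit (value 12) → 27 remain.
Only 27 nurse-hours remain; take 27/30 of Neuro for value 7×27/30 = 6.3.
Total value = 127.3.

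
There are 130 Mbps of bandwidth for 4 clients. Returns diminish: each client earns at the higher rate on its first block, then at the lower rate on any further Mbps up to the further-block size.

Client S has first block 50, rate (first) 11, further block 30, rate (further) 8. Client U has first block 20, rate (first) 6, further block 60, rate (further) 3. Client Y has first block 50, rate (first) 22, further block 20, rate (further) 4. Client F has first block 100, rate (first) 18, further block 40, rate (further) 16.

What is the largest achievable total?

Treat each block as its own option and order by rate: Client Y/tier1 22 > Client F/tier1 18 > Client F/tier2 16 > Client S/tier1 11 > Client S/tier2 8 > Client U/tier1 6 > Client Y/tier2 4 > Client U/tier2 3.
Client Y tier1 at 22: fill all 50 → 80 left.
Client F/tier1: +80 of 100 at 18; pool empty.
Total = 22×50 + 18×80 = 2540.

2540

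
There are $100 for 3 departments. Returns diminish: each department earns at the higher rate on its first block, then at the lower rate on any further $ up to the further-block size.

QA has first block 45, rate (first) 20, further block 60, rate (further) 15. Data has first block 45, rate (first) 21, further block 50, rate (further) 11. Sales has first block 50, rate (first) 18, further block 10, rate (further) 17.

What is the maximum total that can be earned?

Order all 6 blocks by rate: Data/first 21 > QA/first 20 > Sales/first 18 > Sales/second 17 > QA/second 15 > Data/second 11.
Data/first (21): +45 — 55 left.
QA first at 20: fill all 45 — 10 left.
Sales/first: +10 of 50 at 18; pool empty.
Total = 21×45 + 20×45 + 18×10 = 2025.

2025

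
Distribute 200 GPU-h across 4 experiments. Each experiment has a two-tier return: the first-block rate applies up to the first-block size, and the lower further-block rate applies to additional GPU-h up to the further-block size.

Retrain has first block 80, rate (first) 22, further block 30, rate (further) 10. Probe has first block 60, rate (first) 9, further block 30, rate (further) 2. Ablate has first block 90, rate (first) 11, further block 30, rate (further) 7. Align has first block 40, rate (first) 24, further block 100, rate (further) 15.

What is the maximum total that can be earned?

3920

Rank every tier by rate: Align/first 24 > Retrain/first 22 > Align/second 15 > Ablate/first 11 > Retrain/second 10 > Probe/first 9 > Ablate/second 7 > Probe/second 2.
Align/first (24): +40 ; 160 left.
Retrain first at 22: fill all 80 ; 80 left.
Align/second: +80 of 100 at 15; pool empty.
Total = 24×40 + 22×80 + 15×80 = 3920.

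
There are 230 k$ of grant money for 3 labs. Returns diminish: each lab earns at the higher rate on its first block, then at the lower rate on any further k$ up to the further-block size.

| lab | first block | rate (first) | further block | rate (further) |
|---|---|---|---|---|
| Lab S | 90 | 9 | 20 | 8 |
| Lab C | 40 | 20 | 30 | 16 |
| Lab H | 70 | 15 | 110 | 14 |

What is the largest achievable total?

3590

Order all 6 blocks by rate: Lab C/first 20 > Lab C/second 16 > Lab H/first 15 > Lab H/second 14 > Lab S/first 9 > Lab S/second 8.
Lab C/first (20): +40 ; 190 left.
Lab C second at 16: fill all 30 ; 160 left.
Lab H first at 15: fill all 70 ; 90 left.
Lab H/second: +90 of 110 at 14; pool empty.
Total = 20×40 + 16×30 + 15×70 + 14×90 = 3590.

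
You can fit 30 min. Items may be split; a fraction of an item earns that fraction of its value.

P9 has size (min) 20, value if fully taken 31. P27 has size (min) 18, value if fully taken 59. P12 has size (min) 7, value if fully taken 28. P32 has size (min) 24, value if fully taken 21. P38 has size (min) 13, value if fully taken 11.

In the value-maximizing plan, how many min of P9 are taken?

Sort by value density: P12 28/7≈4, P27 59/18≈3.28, P9 31/20≈1.55, P32 21/24≈0.875, P38 11/13≈0.846.
All 7 min of P12 fit (value 28) ; 23 remain.
Take all of P27 (18 min, value 59) ; 5 min left.
Only 5 min remain; take 5/20 of P9 for value 31×5/20 = 7.75.

5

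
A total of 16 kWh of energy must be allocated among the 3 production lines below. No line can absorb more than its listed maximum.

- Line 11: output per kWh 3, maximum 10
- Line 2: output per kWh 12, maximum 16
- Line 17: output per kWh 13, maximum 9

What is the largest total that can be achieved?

Highest output per kWh first: Line 17 13 > Line 2 12 > Line 11 3.
Line 17 takes 9 to reach its cap of 9 → 7 left.
Line 2 has room for 16 but only 7 remain, so it gets 7.
Total = 12×7 + 13×9 = 201.

201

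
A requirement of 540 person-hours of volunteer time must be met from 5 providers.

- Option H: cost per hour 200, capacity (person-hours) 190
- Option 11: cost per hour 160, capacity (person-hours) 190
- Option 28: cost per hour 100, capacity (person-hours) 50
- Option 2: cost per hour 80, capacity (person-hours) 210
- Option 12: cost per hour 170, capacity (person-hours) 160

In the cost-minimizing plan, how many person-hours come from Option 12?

Cheapest first:
Option 2 at 80: take all 210 person-hours ; 330 still needed.
Option 28 at 100: take all 50 person-hours ; 280 still needed.
Option 11 (160): use full 190 ; 90 person-hours to go.
Option 12 (170): take the remaining 90 ; done.
Option H: unused.

90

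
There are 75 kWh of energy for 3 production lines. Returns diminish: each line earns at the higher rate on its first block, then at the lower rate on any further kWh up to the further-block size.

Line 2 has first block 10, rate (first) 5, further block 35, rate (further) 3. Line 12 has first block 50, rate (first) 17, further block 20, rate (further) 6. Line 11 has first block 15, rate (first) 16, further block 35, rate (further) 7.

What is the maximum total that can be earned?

Rank every tier by rate: Line 12/first 17 > Line 11/first 16 > Line 11/second 7 > Line 12/second 6 > Line 2/first 5 > Line 2/second 3.
Fill Line 12 first block (50 at 17) → 25 left.
Line 11/first (16): +15 → 10 left.
Line 11/second: +10 of 35 at 7; pool empty.
Total = 17×50 + 16×15 + 7×10 = 1160.

1160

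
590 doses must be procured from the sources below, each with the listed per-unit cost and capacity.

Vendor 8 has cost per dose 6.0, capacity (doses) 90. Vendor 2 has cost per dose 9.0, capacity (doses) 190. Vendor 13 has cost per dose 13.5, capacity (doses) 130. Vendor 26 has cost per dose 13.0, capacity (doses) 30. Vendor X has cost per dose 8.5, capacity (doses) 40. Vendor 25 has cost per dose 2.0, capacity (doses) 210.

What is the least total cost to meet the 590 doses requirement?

Use sources in increasing cost order.
Vendor 25 (2.0): use full 210 → 380 doses to go.
Vendor 8 at 6.0: take all 90 doses → 290 still needed.
Vendor X at 8.5: take all 40 doses → 250 still needed.
Vendor 2 (9.0): use full 190 → 60 doses to go.
Take 30 from Vendor 26 at 13.0 → need 30 more.
Take 30 from Vendor 13 at 13.5 to finish.
Cost = 210×2.0 + 90×6.0 + 40×8.5 + 190×9.0 + 30×13.0 + 30×13.5 = 3805.

3805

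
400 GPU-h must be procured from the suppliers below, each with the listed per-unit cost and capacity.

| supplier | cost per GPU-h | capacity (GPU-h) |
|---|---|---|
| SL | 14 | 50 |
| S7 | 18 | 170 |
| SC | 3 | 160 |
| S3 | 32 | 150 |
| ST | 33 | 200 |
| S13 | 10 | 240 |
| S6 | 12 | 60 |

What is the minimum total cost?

2880

Fill from the cheapest supplier first.
Take 160 from SC at 3 ; need 240 more.
S13 (10): use full 240 ; 0 GPU-h to go.
S6, SL, S7, S3, ST: unused.
Cost = 160×3 + 240×10 = 2880.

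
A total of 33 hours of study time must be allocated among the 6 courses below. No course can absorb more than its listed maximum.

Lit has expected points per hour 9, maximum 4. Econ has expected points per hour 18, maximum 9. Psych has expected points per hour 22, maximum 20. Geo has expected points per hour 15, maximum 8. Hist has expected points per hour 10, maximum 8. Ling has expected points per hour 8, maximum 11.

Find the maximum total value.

Rank by expected points per hour: Psych 22 > Econ 18 > Geo 15 > Hist 10 > Lit 9 > Ling 8.
Psych: +20 to 20 (cap) → 13 left.
Give Econ 9 to hit its cap of 9 → 4 left.
Geo: +4 (room for 8) → 4. Pool exhausted.
Total = 18×9 + 22×20 + 15×4 = 662.

662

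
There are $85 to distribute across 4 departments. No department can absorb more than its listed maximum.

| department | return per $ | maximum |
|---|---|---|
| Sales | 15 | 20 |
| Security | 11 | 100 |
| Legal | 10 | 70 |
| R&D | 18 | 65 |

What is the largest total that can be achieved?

Rank by return per $: R&D 18 > Sales 15 > Security 11 > Legal 10.
R&D: +65 to 65 (cap) ; 20 left.
Give Sales 20 to hit its cap of 20 ; 0 left.
Total = 15×20 + 18×65 = 1470.

1470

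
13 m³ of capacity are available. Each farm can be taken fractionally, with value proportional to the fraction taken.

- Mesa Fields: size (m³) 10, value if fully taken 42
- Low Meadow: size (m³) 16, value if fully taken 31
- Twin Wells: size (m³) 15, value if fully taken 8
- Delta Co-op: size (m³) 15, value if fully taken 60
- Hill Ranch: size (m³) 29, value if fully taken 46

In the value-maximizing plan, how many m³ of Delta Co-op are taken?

Sort by value density: Mesa Fields 42/10≈4.2, Delta Co-op 60/15≈4, Low Meadow 31/16≈1.94, Hill Ranch 46/29≈1.59, Twin Wells 8/15≈0.533.
Take all of Mesa Fields (10 m³, value 42) → 3 m³ left.
Only 3 m³ remain; take 3/15 of Delta Co-op for value 60×3/15 = 12.

3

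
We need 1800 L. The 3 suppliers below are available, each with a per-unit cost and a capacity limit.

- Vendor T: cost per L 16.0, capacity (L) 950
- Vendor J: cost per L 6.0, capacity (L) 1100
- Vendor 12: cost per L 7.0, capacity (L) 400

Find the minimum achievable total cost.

14200

Cheapest first:
Vendor J (6.0): use full 1100 — 700 L to go.
Take 400 from Vendor 12 at 7.0 — need 300 more.
Take 300 from Vendor T at 16.0 to finish.
Cost = 1100×6.0 + 400×7.0 + 300×16.0 = 14200.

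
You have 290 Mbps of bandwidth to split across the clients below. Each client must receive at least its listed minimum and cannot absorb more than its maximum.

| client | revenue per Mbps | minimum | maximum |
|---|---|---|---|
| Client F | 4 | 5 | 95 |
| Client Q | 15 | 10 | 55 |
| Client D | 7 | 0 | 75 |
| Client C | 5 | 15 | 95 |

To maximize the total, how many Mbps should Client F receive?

65

Meeting every minimum uses 5+10+0+15 = 30 Mbps, leaving 260.
Highest revenue per Mbps first: Client Q 15 > Client D 7 > Client C 5 > Client F 4.
Give Client Q 45 more to hit its cap of 55 → 215 left.
Client D takes 75 more to reach its cap of 75 → 140 left.
Client C takes 80 more to reach its cap of 95 → 60 left.
Client F: +60 (room for 90) → 65. Pool exhausted.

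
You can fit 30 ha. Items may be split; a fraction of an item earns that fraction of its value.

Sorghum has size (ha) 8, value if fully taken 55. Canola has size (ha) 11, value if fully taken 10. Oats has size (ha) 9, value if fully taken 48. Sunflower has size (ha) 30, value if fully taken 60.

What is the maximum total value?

Sort by value density: Sorghum 55/8≈6.88, Oats 48/9≈5.33, Sunflower 60/30≈2, Canola 10/11≈0.909.
All 8 ha of Sorghum fit (value 55) ; 22 remain.
All 9 ha of Oats fit (value 48) ; 13 remain.
Only 13 ha remain; take 13/30 of Sunflower for value 60×13/30 = 26.
Total value = 129.

129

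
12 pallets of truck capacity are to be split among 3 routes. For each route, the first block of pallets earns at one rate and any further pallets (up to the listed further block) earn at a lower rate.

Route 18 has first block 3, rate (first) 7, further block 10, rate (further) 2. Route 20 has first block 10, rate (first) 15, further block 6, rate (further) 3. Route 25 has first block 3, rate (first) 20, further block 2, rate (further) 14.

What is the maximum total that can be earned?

Rank every tier by rate: Route 25/tier1 20 > Route 20/tier1 15 > Route 25/tier2 14 > Route 18/tier1 7 > Route 20/tier2 3 > Route 18/tier2 2.
Route 25 tier1 at 20: fill all 3 → 9 left.
Route 20 tier1 at 15: only 9 left, fill 9.
Total = 20×3 + 15×9 = 195.

195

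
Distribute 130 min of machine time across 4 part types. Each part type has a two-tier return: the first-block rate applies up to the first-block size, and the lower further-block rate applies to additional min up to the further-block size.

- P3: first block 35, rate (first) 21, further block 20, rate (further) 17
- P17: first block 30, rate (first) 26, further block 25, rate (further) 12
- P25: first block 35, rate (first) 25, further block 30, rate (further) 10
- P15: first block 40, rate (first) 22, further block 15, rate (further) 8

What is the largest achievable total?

3060

Treat each block as its own option and order by rate: P17/first 26 > P25/first 25 > P15/first 22 > P3/first 21 > P3/second 17 > P17/second 12 > P25/second 10 > P15/second 8.
Fill P17 first block (30 at 26) — 100 left.
Fill P25 first block (35 at 25) — 65 left.
Fill P15 first block (40 at 22) — 25 left.
25 remain; put them into P3 first at 21.
Total = 26×30 + 25×35 + 22×40 + 21×25 = 3060.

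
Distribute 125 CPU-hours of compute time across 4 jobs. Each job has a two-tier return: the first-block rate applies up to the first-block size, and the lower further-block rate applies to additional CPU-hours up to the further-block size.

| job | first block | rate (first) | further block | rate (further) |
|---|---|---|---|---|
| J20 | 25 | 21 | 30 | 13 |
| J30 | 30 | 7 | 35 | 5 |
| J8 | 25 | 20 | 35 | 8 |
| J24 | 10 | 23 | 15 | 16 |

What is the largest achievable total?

2045

Order all 8 blocks by rate: J24/tier1 23 > J20/tier1 21 > J8/tier1 20 > J24/tier2 16 > J20/tier2 13 > J8/tier2 8 > J30/tier1 7 > J30/tier2 5.
J24 tier1 at 23: fill all 10 → 115 left.
J20/tier1 (21): +25 → 90 left.
J8 tier1 at 20: fill all 25 → 65 left.
J24 tier2 at 16: fill all 15 → 50 left.
J20 tier2 at 13: fill all 30 → 20 left.
J8 tier2 at 8: only 20 left, fill 20.
Total = 23×10 + 21×25 + 20×25 + 16×15 + 13×30 + 8×20 = 2045.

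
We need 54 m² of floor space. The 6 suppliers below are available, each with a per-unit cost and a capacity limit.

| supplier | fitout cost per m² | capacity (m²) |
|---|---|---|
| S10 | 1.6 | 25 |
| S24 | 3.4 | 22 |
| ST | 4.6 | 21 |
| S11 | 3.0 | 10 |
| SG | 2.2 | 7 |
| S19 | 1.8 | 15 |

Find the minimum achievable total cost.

Use suppliers in increasing cost order.
S10 (1.6): use full 25 → 29 m² to go.
S19 (1.8): use full 15 → 14 m² to go.
SG at 2.2: take all 7 m² → 7 still needed.
S11 (3.0): take the remaining 7 → done.
S24, ST: unused.
Cost = 25×1.6 + 15×1.8 + 7×2.2 + 7×3.0 = 103.4.

103.4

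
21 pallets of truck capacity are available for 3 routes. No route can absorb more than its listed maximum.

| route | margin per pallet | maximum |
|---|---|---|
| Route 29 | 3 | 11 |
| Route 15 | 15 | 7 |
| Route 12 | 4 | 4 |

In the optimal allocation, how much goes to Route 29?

Order the routes by margin per pallet: Route 15 15 > Route 12 4 > Route 29 3.
Give Route 15 7 to hit its cap of 7 → 14 left.
Route 12 takes 4 to reach its cap of 4 → 10 left.
Route 29 has room for 11 but only 10 remain, so it gets 10.

10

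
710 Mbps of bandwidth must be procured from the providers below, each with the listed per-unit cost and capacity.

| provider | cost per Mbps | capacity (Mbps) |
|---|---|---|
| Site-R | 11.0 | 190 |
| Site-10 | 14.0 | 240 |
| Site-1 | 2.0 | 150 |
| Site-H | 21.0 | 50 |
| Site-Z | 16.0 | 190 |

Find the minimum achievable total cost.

Use providers in increasing cost order.
Take 150 from Site-1 at 2.0 ; need 560 more.
Take 190 from Site-R at 11.0 ; need 370 more.
Site-10 at 14.0: take all 240 Mbps ; 130 still needed.
Site-Z at 16.0: take 130 of its 190 ; requirement met.
Site-H: unused.
Cost = 150×2.0 + 190×11.0 + 240×14.0 + 130×16.0 = 7830.

7830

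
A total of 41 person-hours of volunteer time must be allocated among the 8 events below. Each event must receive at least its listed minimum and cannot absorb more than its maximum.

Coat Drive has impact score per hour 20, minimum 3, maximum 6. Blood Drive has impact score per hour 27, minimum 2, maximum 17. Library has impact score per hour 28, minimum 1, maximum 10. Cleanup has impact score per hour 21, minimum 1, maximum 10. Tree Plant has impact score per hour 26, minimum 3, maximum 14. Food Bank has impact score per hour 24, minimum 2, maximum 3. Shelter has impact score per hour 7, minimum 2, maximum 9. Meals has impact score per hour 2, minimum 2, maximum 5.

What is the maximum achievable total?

990

Meeting every minimum uses 3+2+1+1+3+2+2+2 = 16 person-hours, leaving 25.
Order the events by impact score per hour: Library 28 > Blood Drive 27 > Tree Plant 26 > Food Bank 24 > Cleanup 21 > Coat Drive 20 > Shelter 7 > Meals 2.
Library: +9 to 10 (cap) ; 16 left.
Blood Drive: +15 to 17 (cap) ; 1 left.
Only 1 left; Tree Plant takes them to reach 4.
Total = 20×3 + 27×17 + 28×10 + 21×1 + 26×4 + 24×2 + 7×2 + 2×2 = 990.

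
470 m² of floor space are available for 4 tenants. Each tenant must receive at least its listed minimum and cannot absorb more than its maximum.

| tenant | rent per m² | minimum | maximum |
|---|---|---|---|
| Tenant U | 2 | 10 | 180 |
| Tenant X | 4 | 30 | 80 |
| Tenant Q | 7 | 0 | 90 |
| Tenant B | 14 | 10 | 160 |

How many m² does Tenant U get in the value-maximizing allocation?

Meeting every minimum uses 10+30+0+10 = 50 m², leaving 420.
Order the tenants by rent per m²: Tenant B 14 > Tenant Q 7 > Tenant X 4 > Tenant U 2.
Tenant B: +150 to 160 (cap) — 270 left.
Tenant Q: +90 to 90 (cap) — 180 left.
Tenant X: +50 to 80 (cap) — 130 left.
Tenant U has room for 170 more but only 130 remain, so it gets 140.

140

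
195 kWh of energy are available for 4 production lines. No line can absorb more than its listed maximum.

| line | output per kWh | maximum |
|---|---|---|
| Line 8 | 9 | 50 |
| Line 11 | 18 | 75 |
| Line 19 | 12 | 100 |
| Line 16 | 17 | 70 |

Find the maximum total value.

Highest output per kWh first: Line 11 18 > Line 16 17 > Line 19 12 > Line 8 9.
Line 11 takes 75 to reach its cap of 75 → 120 left.
Give Line 16 70 to hit its cap of 70 → 50 left.
Only 50 left; Line 19 takes them to reach 50.
Total = 18×75 + 12×50 + 17×70 = 3140.

3140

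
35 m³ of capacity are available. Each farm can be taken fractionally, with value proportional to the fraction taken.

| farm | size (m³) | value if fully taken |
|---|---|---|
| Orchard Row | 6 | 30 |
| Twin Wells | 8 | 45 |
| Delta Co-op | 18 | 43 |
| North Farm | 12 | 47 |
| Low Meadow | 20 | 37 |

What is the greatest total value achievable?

Rank by value-to-size ratio: Twin Wells 45/8≈5.62, Orchard Row 30/6≈5, North Farm 47/12≈3.92, Delta Co-op 43/18≈2.39, Low Meadow 37/20≈1.85.
All 8 m³ of Twin Wells fit (value 45) — 27 remain.
Take all of Orchard Row (6 m³, value 30) — 21 m³ left.
Take all of North Farm (12 m³, value 47) — 9 m³ left.
Only 9 m³ remain; take 9/18 of Delta Co-op for value 43×9/18 = 21.5.
Total value = 143.5.

143.5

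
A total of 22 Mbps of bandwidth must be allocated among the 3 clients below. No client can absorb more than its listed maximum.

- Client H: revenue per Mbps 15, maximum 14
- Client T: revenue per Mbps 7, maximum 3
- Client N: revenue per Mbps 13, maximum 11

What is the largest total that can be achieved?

Highest revenue per Mbps first: Client H 15 > Client N 13 > Client T 7.
Give Client H 14 to hit its cap of 14 → 8 left.
Only 8 left; Client N takes them to reach 8.
Total = 15×14 + 13×8 = 314.

314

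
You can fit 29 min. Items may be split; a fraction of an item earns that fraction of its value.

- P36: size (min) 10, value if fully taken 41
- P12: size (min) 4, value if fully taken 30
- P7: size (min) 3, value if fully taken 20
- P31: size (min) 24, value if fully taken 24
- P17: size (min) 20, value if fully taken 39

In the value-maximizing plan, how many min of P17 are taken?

Rank by value-to-size ratio: P12 30/4≈7.5, P7 20/3≈6.67, P36 41/10≈4.1, P17 39/20≈1.95, P31 24/24≈1.
All 4 min of P12 fit (value 30) — 25 remain.
P7: take in full, 3 min for value 20 — 22 left.
All 10 min of P36 fit (value 41) — 12 remain.
Only 12 min remain; take 12/20 of P17 for value 39×12/20 = 23.4.

12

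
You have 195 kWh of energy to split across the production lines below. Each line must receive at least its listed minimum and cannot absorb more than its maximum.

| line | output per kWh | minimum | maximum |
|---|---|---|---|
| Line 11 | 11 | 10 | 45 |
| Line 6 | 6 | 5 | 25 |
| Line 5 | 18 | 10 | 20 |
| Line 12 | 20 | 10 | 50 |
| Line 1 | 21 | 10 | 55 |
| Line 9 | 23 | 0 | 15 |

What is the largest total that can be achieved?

3415

Meeting every minimum uses 10+5+10+10+10+0 = 45 kWh, leaving 150.
Rank by output per kWh: Line 9 23 > Line 1 21 > Line 12 20 > Line 5 18 > Line 11 11 > Line 6 6.
Line 9 takes 15 more to reach its cap of 15 — 135 left.
Line 1 takes 45 more to reach its cap of 55 — 90 left.
Give Line 12 40 more to hit its cap of 50 — 50 left.
Line 5: +10 to 20 (cap) — 40 left.
Line 11: +35 to 45 (cap) — 5 left.
Line 6 has room for 20 more but only 5 remain, so it gets 10.
Total = 11×45 + 6×10 + 18×20 + 20×50 + 21×55 + 23×15 = 3415.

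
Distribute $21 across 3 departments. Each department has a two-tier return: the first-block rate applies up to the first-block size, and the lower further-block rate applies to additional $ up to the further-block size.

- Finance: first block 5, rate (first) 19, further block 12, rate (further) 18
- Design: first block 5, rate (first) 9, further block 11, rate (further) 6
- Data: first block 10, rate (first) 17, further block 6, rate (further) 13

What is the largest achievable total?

Treat each block as its own option and order by rate: Finance/T1 19 > Finance/T2 18 > Data/T1 17 > Data/T2 13 > Design/T1 9 > Design/T2 6.
Fill Finance T1 block (5 at 19) — 16 left.
Fill Finance T2 block (12 at 18) — 4 left.
4 remain; put them into Data T1 at 17.
Total = 19×5 + 18×12 + 17×4 = 379.

379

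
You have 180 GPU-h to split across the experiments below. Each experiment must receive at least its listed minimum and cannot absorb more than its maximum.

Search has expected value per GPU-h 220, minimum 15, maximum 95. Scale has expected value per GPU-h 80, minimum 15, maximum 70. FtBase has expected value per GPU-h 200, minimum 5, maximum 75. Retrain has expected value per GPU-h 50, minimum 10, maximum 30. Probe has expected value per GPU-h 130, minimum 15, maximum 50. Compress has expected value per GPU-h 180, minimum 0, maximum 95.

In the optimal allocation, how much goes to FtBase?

45

Meeting every minimum uses 15+15+5+10+15+0 = 60 GPU-h, leaving 120.
Order the experiments by expected value per GPU-h: Search 220 > FtBase 200 > Compress 180 > Probe 130 > Scale 80 > Retrain 50.
Search: +80 to 95 (cap) — 40 left.
FtBase: +40 (room for 70) → 45. Pool exhausted.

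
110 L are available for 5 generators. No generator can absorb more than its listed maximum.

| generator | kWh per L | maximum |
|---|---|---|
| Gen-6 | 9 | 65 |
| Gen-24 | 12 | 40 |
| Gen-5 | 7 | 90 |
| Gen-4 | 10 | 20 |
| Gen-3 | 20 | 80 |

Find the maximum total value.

Rank by kWh per L: Gen-3 20 > Gen-24 12 > Gen-4 10 > Gen-6 9 > Gen-5 7.
Gen-3: +80 to 80 (cap) → 30 left.
Gen-24 has room for 40 but only 30 remain, so it gets 30.
Total = 12×30 + 20×80 = 1960.

1960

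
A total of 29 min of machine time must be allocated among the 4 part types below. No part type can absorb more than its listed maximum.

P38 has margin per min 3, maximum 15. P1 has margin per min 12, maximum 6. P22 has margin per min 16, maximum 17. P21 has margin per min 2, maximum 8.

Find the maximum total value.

Rank by margin per min: P22 16 > P1 12 > P38 3 > P21 2.
Give P22 17 to hit its cap of 17 ; 12 left.
P1 takes 6 to reach its cap of 6 ; 6 left.
P38: +6 (room for 15) → 6. Pool exhausted.
Total = 3×6 + 12×6 + 16×17 = 362.

362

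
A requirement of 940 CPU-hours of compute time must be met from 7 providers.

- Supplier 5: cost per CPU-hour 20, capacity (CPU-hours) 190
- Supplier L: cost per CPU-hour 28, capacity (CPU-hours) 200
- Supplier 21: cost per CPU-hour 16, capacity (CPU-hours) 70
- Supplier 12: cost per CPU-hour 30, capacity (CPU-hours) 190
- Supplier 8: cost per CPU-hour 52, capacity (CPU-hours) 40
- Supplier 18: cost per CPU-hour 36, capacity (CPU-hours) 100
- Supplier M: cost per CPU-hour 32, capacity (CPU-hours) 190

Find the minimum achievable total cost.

Fill from the cheapest provider first.
Supplier 21 (16): use full 70 — 870 CPU-hours to go.
Take 190 from Supplier 5 at 20 — need 680 more.
Supplier L (28): use full 200 — 480 CPU-hours to go.
Take 190 from Supplier 12 at 30 — need 290 more.
Supplier M (32): use full 190 — 100 CPU-hours to go.
Take 100 from Supplier 18 at 36 — need 0 more.
Supplier 8: unused.
Cost = 70×16 + 190×20 + 200×28 + 190×30 + 190×32 + 100×36 = 25900.

25900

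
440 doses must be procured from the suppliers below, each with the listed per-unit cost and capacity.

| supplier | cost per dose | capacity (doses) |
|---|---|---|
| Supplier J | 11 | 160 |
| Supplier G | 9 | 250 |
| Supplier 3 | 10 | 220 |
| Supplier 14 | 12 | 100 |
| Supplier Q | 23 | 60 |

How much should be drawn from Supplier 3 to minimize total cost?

190

Fill from the cheapest supplier first.
Take 250 from Supplier G at 9 ; need 190 more.
Take 190 from Supplier 3 at 10 to finish.
Supplier J, Supplier 14, Supplier Q: unused.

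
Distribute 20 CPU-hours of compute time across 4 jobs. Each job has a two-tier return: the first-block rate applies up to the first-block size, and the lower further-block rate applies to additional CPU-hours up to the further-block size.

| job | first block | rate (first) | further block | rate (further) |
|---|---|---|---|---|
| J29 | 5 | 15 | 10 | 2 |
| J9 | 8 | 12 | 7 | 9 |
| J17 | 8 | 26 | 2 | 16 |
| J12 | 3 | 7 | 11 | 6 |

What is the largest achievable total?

Order all 8 blocks by rate: J17/tier1 26 > J17/tier2 16 > J29/tier1 15 > J9/tier1 12 > J9/tier2 9 > J12/tier1 7 > J12/tier2 6 > J29/tier2 2.
J17 tier1 at 26: fill all 8 ; 12 left.
J17 tier2 at 16: fill all 2 ; 10 left.
J29/tier1 (15): +5 ; 5 left.
J9/tier1: +5 of 8 at 12; pool empty.
Total = 26×8 + 16×2 + 15×5 + 12×5 = 375.

375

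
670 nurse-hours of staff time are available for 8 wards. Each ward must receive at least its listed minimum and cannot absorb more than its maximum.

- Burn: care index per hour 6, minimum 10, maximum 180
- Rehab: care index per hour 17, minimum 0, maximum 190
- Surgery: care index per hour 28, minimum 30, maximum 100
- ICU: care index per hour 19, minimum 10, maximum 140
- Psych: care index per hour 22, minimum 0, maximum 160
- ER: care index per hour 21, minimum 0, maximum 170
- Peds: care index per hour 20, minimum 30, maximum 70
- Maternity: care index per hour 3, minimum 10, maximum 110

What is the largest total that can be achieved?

Meeting every minimum uses 10+0+30+10+0+0+30+10 = 90 nurse-hours, leaving 580.
Highest care index per hour first: Surgery 28 > Psych 22 > ER 21 > Peds 20 > ICU 19 > Rehab 17 > Burn 6 > Maternity 3.
Give Surgery 70 more to hit its cap of 100 ; 510 left.
Psych: +160 to 160 (cap) ; 350 left.
ER takes 170 more to reach its cap of 170 ; 180 left.
Give Peds 40 more to hit its cap of 70 ; 140 left.
ICU: +130 to 140 (cap) ; 10 left.
Rehab has room for 190 more but only 10 remain, so it gets 10.
Total = 6×10 + 17×10 + 28×100 + 19×140 + 22×160 + 21×170 + 20×70 + 3×10 = 14210.

14210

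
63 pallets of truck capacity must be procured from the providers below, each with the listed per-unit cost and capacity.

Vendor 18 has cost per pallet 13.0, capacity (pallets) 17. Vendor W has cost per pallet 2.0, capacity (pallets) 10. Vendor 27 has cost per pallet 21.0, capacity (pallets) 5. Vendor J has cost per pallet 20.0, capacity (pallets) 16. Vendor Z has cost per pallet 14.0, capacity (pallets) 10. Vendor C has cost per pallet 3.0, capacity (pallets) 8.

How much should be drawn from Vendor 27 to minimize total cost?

2

Fill from the cheapest provider first.
Take 10 from Vendor W at 2.0 ; need 53 more.
Vendor C at 3.0: take all 8 pallets ; 45 still needed.
Vendor 18 (13.0): use full 17 ; 28 pallets to go.
Take 10 from Vendor Z at 14.0 ; need 18 more.
Take 16 from Vendor J at 20.0 ; need 2 more.
Vendor 27 at 21.0: take 2 of its 5 ; requirement met.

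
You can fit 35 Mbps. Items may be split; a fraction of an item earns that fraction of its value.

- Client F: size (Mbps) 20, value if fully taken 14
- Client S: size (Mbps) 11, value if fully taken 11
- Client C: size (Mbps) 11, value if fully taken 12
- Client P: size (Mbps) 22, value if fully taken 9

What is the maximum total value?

Rank by value-to-size ratio: Client C 12/11≈1.09, Client S 11/11≈1, Client F 14/20≈0.7, Client P 9/22≈0.409.
Take all of Client C (11 Mbps, value 12) → 24 Mbps left.
Take all of Client S (11 Mbps, value 11) → 13 Mbps left.
13 Mbps left: a 13/20 share of Client F gives 14×13/20 = 9.1.
Total value = 32.1.

32.1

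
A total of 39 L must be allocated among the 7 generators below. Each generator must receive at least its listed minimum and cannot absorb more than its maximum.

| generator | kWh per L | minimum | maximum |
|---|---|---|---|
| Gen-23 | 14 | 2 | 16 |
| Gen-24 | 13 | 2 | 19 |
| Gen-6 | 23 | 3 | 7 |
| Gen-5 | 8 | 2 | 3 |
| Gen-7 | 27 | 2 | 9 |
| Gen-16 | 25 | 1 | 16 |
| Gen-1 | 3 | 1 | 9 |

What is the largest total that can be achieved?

Meeting every minimum uses 2+2+3+2+2+1+1 = 13 L, leaving 26.
Rank by kWh per L: Gen-7 27 > Gen-16 25 > Gen-6 23 > Gen-23 14 > Gen-24 13 > Gen-5 8 > Gen-1 3.
Gen-7: +7 to 9 (cap) → 19 left.
Gen-16: +15 to 16 (cap) → 4 left.
Gen-6: +4 to 7 (cap) → 0 left.
Total = 14×2 + 13×2 + 23×7 + 8×2 + 27×9 + 25×16 + 3×1 = 877.

877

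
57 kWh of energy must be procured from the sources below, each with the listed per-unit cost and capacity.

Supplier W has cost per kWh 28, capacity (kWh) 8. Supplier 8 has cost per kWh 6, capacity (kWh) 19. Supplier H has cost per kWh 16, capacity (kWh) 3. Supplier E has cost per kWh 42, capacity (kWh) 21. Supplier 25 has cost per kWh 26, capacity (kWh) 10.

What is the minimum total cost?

Fill from the cheapest source first.
Supplier 8 (6): use full 19 ; 38 kWh to go.
Supplier H at 16: take all 3 kWh ; 35 still needed.
Supplier 25 (26): use full 10 ; 25 kWh to go.
Supplier W (28): use full 8 ; 17 kWh to go.
Take 17 from Supplier E at 42 to finish.
Cost = 19×6 + 3×16 + 10×26 + 8×28 + 17×42 = 1360.

1360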